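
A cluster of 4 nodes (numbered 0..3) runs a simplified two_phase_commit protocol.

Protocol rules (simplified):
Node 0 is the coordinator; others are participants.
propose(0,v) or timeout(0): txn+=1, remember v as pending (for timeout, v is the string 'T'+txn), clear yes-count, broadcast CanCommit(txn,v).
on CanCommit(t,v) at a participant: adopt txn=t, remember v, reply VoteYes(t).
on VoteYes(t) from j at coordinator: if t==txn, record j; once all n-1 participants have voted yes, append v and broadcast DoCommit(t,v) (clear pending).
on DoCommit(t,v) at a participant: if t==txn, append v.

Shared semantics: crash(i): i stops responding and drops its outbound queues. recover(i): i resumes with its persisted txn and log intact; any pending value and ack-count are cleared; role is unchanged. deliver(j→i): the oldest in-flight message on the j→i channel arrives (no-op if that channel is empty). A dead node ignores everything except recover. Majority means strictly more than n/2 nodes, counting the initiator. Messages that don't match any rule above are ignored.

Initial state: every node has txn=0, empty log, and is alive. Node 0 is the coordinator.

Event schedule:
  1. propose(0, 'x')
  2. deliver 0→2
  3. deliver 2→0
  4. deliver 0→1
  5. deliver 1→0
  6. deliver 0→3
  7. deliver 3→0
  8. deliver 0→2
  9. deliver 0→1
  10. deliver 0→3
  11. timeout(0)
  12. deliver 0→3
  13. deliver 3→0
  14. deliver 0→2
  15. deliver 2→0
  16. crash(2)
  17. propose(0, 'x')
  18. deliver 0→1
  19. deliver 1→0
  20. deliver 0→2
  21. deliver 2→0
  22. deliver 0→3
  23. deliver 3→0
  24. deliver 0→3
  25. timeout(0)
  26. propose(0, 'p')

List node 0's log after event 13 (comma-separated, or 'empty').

x

e1 propose(0,'x'): 0[coor,t=1,-]
e2 deliver 0→2: 2[part,t=1,-]
e3 deliver 2→0: ·
e4 deliver 0→1: 1[part,t=1,-]
e5 deliver 1→0: ·
e6 deliver 0→3: 3[part,t=1,-]
e7 deliver 3→0: 0[coor,t=1,x]
e8 deliver 0→2: 2[part,t=1,x]
e9 deliver 0→1: 1[part,t=1,x]
e10 deliver 0→3: 3[part,t=1,x]
e11 timeout(0): 0[coor,t=2,x]
e12 deliver 0→3: 3[part,t=2,x]
e13 deliver 3→0: ·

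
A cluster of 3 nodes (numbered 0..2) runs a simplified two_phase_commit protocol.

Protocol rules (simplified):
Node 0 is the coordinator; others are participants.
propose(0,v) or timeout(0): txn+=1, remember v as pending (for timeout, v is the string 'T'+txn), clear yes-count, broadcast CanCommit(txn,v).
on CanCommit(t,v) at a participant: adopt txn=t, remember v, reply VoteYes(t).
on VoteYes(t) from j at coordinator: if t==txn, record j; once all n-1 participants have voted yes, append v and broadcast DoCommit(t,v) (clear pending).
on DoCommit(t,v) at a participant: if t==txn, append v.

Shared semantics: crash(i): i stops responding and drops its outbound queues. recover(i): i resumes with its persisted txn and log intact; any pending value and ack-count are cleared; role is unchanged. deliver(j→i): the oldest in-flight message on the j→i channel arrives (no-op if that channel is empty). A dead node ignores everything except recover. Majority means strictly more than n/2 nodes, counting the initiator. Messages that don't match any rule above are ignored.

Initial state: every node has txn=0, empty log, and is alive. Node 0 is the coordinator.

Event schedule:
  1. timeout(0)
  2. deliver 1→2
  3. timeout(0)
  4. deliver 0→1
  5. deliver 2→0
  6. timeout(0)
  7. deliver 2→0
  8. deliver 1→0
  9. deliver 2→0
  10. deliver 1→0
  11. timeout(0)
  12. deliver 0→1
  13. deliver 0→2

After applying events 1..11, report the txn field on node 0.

4

e1 timeout(0): 0[coor,t=1,-]
e2 deliver 1→2: ·
e3 timeout(0): 0[coor,t=2,-]
e4 deliver 0→1: 1[part,t=1,-]
e5 deliver 2→0: ·
e6 timeout(0): 0[coor,t=3,-]
e7 deliver 2→0: ·
e8 deliver 1→0: ·
e9 deliver 2→0: ·
e10 deliver 1→0: ·
e11 timeout(0): 0[coor,t=4,-]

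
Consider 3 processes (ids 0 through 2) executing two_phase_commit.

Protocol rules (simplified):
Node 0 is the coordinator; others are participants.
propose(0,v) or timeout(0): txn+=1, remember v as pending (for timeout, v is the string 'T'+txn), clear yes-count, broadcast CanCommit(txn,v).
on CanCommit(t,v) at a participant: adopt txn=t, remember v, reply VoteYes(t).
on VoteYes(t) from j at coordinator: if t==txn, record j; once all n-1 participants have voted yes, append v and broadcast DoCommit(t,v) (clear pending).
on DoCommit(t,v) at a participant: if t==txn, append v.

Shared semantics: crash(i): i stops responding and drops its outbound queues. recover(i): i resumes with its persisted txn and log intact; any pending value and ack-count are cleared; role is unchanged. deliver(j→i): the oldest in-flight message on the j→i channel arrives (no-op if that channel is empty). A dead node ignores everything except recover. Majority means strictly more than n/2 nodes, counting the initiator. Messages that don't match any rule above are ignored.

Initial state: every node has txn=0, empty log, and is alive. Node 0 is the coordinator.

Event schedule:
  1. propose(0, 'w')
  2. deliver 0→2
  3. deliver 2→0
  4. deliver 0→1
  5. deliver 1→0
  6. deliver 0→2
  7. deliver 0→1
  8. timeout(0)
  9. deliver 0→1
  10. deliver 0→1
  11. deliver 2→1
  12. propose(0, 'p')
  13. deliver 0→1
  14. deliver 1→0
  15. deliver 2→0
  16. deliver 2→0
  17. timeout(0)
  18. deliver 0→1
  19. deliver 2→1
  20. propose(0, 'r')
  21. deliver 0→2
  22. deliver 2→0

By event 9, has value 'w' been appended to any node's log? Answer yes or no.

[1] propose(0,'w') → N0(coor t1 [-])
[2] deliver 0→2 → N2(part t1 [-])
[3] deliver 2→0 → ∅
[4] deliver 0→1 → N1(part t1 [-])
[5] deliver 1→0 → N0(coor t1 [w])
[6] deliver 0→2 → N2(part t1 [w])
[7] deliver 0→1 → N1(part t1 [w])
[8] timeout(0) → N0(coor t2 [w])
[9] deliver 0→1 → N1(part t2 [w])

yes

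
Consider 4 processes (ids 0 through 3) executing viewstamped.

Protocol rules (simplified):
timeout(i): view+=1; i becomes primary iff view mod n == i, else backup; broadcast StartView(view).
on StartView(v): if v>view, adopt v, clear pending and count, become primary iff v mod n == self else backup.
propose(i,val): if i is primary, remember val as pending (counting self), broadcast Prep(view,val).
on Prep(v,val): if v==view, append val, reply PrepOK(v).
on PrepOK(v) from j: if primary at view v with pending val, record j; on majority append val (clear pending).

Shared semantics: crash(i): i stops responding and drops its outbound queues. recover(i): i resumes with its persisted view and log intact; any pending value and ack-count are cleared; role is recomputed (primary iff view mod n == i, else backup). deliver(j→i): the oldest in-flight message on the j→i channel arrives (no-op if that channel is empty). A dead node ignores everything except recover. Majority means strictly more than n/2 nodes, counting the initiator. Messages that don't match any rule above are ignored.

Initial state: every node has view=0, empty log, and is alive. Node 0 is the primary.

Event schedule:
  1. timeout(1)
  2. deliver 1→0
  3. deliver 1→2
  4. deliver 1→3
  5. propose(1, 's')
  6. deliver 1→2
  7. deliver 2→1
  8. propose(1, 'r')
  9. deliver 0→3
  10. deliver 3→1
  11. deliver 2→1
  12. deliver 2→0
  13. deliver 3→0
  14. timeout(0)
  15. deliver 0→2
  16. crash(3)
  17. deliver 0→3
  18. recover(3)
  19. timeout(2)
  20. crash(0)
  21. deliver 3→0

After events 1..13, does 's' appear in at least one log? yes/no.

yes

after 1 — timeout(1): n1:prim/v1/[-]
after 2 — deliver 1→0: n0:back/v1/[-]
after 3 — deliver 1→2: n2:back/v1/[-]
after 4 — deliver 1→3: n3:back/v1/[-]
after 5 — propose(1,'s'): ·
after 6 — deliver 1→2: n2:back/v1/[s]
after 7 — deliver 2→1: ·
after 8 — propose(1,'r'): ·
after 9 — deliver 0→3: ·
after 10 — deliver 3→1: ·
after 11 — deliver 2→1: ·
after 12 — deliver 2→0: ·
after 13 — deliver 3→0: ·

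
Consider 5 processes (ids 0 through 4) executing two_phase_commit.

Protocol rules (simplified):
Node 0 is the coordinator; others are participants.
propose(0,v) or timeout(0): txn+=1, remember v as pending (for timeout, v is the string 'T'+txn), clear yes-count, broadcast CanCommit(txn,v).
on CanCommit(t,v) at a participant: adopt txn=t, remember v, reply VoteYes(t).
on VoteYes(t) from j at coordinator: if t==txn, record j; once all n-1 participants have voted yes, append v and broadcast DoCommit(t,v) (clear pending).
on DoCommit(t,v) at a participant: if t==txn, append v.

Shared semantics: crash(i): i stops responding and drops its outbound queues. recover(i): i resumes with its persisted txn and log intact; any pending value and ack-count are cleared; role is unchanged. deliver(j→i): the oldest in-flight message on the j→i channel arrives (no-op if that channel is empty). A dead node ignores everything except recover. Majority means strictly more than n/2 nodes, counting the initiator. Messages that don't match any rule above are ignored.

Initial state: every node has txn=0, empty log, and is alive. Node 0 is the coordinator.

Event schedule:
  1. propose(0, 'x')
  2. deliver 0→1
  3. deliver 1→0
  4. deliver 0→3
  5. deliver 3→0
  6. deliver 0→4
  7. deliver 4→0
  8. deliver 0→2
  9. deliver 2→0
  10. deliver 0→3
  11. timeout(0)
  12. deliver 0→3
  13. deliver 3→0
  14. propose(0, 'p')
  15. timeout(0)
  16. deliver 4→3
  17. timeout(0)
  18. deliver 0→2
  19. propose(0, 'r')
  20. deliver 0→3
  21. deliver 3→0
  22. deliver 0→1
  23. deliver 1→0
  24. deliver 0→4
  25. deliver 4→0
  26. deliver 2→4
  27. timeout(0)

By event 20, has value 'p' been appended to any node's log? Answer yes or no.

no

[1] propose(0,'x') → N0(coor t1 [-])
[2] deliver 0→1 → N1(part t1 [-])
[3] deliver 1→0 → ∅
[4] deliver 0→3 → N3(part t1 [-])
[5] deliver 3→0 → ∅
[6] deliver 0→4 → N4(part t1 [-])
[7] deliver 4→0 → ∅
[8] deliver 0→2 → N2(part t1 [-])
[9] deliver 2→0 → N0(coor t1 [x])
[10] deliver 0→3 → N3(part t1 [x])
[11] timeout(0) → N0(coor t2 [x])
[12] deliver 0→3 → N3(part t2 [x])
[13] deliver 3→0 → ∅
[14] propose(0,'p') → N0(coor t3 [x])
[15] timeout(0) → N0(coor t4 [x])
[16] deliver 4→3 → ∅
[17] timeout(0) → N0(coor t5 [x])
[18] deliver 0→2 → N2(part t1 [x])
[19] propose(0,'r') → N0(coor t6 [x])
[20] deliver 0→3 → N3(part t3 [x])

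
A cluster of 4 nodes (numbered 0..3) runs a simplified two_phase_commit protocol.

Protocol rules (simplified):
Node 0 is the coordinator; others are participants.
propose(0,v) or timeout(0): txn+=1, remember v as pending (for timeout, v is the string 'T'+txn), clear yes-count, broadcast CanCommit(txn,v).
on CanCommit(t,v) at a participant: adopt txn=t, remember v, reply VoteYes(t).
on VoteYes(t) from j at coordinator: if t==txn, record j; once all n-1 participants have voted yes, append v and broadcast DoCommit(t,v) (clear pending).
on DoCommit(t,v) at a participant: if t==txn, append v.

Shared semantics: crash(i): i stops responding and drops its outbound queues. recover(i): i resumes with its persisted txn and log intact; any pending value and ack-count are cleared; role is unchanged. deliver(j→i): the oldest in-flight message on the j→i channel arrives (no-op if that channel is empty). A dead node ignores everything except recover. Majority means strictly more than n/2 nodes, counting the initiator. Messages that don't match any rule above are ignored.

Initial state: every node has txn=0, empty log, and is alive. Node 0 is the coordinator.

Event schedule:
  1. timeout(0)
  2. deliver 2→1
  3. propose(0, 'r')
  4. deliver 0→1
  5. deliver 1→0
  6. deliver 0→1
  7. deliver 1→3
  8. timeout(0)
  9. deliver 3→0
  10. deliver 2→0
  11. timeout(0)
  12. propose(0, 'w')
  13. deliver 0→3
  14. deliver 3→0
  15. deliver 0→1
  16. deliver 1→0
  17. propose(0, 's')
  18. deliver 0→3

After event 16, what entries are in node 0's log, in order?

step 1 timeout(0): 0={coor,t=1,log=-}
step 2 deliver 2→1: —
step 3 propose(0,'r'): 0={coor,t=2,log=-}
step 4 deliver 0→1: 1={part,t=1,log=-}
step 5 deliver 1→0: —
step 6 deliver 0→1: 1={part,t=2,log=-}
step 7 deliver 1→3: —
step 8 timeout(0): 0={coor,t=3,log=-}
step 9 deliver 3→0: —
step 10 deliver 2→0: —
step 11 timeout(0): 0={coor,t=4,log=-}
step 12 propose(0,'w'): 0={coor,t=5,log=-}
step 13 deliver 0→3: 3={part,t=1,log=-}
step 14 deliver 3→0: —
step 15 deliver 0→1: 1={part,t=3,log=-}
step 16 deliver 1→0: —

empty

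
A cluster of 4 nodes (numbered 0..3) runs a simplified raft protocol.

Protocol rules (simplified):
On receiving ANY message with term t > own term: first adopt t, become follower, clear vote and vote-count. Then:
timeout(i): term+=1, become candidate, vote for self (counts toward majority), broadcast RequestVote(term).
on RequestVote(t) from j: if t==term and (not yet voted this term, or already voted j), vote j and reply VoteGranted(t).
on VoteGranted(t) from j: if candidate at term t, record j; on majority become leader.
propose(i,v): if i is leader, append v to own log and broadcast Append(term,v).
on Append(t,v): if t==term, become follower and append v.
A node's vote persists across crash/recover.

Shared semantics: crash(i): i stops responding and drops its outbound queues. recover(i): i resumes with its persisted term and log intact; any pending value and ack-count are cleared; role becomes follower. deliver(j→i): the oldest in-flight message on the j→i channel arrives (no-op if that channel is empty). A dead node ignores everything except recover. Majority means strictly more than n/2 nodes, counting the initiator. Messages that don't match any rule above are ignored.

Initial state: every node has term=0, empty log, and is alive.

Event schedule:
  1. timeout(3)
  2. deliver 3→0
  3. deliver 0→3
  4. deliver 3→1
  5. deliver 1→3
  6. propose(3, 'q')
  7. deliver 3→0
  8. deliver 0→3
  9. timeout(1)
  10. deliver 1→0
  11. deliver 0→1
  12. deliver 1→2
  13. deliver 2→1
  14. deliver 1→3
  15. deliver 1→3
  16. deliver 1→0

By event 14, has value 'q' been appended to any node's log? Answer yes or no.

step 1 timeout(3): 3={cand,t=1,log=-}
step 2 deliver 3→0: 0={foll,t=1,log=-}
step 3 deliver 0→3: —
step 4 deliver 3→1: 1={foll,t=1,log=-}
step 5 deliver 1→3: 3={lead,t=1,log=-}
step 6 propose(3,'q'): 3={lead,t=1,log=q}
step 7 deliver 3→0: 0={foll,t=1,log=q}
step 8 deliver 0→3: —
step 9 timeout(1): 1={cand,t=2,log=-}
step 10 deliver 1→0: 0={foll,t=2,log=q}
step 11 deliver 0→1: —
step 12 deliver 1→2: 2={foll,t=2,log=-}
step 13 deliver 2→1: 1={lead,t=2,log=-}
step 14 deliver 1→3: 3={foll,t=2,log=q}

yes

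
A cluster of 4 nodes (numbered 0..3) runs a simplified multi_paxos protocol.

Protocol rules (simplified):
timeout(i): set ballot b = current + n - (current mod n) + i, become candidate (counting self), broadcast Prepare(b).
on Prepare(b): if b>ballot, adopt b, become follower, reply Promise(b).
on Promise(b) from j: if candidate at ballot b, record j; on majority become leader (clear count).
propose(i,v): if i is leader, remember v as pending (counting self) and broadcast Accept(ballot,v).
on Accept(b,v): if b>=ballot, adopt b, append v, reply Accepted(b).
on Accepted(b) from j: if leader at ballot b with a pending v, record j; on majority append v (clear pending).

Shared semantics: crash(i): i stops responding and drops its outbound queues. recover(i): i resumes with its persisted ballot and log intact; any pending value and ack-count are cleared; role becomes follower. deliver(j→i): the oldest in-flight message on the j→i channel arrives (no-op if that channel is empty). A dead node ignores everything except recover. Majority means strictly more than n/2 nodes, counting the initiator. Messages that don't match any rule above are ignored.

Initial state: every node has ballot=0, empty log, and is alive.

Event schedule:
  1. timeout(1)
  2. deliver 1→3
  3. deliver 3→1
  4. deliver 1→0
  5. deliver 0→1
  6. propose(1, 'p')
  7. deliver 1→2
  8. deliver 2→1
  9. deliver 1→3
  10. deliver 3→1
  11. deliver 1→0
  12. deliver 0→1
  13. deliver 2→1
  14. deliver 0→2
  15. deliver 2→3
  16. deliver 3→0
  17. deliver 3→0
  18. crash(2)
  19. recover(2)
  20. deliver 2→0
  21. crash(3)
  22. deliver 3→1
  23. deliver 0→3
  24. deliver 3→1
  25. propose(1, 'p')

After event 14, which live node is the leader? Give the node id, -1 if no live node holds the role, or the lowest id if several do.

1. timeout(1):  <1:cand b5 ->
2. deliver 1→3:  <3:foll b5 ->
3. deliver 3→1:  nop
4. deliver 1→0:  <0:foll b5 ->
5. deliver 0→1:  <1:lead b5 ->
6. propose(1,'p'):  nop
7. deliver 1→2:  <2:foll b5 ->
8. deliver 2→1:  nop
9. deliver 1→3:  <3:foll b5 p>
10. deliver 3→1:  nop
11. deliver 1→0:  <0:foll b5 p>
12. deliver 0→1:  <1:lead b5 p>
13. deliver 2→1:  nop
14. deliver 0→2:  nop

1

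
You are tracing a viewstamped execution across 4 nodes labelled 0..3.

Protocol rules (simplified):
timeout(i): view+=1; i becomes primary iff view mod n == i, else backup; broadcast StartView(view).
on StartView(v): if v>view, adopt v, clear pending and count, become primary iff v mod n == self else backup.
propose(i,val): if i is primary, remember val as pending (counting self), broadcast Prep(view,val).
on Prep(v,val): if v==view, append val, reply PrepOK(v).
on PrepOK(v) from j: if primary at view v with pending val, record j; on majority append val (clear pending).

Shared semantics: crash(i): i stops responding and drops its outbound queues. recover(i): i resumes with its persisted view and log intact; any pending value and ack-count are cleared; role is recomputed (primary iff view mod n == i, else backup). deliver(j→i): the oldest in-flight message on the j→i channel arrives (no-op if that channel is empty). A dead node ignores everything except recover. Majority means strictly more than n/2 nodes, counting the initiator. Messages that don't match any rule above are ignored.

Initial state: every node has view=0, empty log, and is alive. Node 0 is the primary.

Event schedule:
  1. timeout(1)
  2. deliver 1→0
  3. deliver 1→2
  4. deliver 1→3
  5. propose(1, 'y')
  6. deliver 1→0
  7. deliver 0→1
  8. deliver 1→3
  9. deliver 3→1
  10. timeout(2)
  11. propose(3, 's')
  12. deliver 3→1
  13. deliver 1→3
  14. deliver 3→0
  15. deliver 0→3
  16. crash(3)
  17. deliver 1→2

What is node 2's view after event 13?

after 1 — timeout(1): n1:prim/v1/[-]
after 2 — deliver 1→0: n0:back/v1/[-]
after 3 — deliver 1→2: n2:back/v1/[-]
after 4 — deliver 1→3: n3:back/v1/[-]
after 5 — propose(1,'y'): ·
after 6 — deliver 1→0: n0:back/v1/[y]
after 7 — deliver 0→1: ·
after 8 — deliver 1→3: n3:back/v1/[y]
after 9 — deliver 3→1: n1:prim/v1/[y]
after 10 — timeout(2): n2:prim/v2/[-]
after 11 — propose(3,'s'): ·
after 12 — deliver 3→1: ·
after 13 — deliver 1→3: ·

2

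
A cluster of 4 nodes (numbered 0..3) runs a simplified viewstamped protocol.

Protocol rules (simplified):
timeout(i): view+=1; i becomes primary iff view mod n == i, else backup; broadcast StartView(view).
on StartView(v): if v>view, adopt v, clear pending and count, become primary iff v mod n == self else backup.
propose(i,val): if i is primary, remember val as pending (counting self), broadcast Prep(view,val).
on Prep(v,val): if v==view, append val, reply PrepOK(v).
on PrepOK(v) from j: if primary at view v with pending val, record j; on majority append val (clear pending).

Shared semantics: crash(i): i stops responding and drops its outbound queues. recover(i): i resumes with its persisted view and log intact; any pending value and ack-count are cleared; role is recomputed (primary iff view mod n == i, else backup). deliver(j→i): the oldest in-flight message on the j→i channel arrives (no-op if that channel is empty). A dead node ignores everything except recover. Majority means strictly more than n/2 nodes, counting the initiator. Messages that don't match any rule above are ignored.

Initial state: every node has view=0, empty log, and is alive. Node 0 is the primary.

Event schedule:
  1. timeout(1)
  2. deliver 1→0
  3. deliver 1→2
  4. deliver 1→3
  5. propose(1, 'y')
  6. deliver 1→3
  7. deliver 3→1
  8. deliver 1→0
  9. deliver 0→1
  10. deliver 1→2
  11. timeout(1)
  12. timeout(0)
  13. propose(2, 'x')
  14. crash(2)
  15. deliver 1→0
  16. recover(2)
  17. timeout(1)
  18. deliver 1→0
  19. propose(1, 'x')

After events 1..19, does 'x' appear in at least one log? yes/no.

e1 timeout(1): 1[prim,v=1,-]
e2 deliver 1→0: 0[back,v=1,-]
e3 deliver 1→2: 2[back,v=1,-]
e4 deliver 1→3: 3[back,v=1,-]
e5 propose(1,'y'): ·
e6 deliver 1→3: 3[back,v=1,y]
e7 deliver 3→1: ·
e8 deliver 1→0: 0[back,v=1,y]
e9 deliver 0→1: 1[prim,v=1,y]
e10 deliver 1→2: 2[back,v=1,y]
e11 timeout(1): 1[back,v=2,y]
e12 timeout(0): 0[back,v=2,y]
e13 propose(2,'x'): ·
e14 crash(2): 2[✗back,v=1,y]
e15 deliver 1→0: ·
e16 recover(2): 2[back,v=1,y]
e17 timeout(1): 1[back,v=3,y]
e18 deliver 1→0: 0[back,v=3,y]
e19 propose(1,'x'): ·

no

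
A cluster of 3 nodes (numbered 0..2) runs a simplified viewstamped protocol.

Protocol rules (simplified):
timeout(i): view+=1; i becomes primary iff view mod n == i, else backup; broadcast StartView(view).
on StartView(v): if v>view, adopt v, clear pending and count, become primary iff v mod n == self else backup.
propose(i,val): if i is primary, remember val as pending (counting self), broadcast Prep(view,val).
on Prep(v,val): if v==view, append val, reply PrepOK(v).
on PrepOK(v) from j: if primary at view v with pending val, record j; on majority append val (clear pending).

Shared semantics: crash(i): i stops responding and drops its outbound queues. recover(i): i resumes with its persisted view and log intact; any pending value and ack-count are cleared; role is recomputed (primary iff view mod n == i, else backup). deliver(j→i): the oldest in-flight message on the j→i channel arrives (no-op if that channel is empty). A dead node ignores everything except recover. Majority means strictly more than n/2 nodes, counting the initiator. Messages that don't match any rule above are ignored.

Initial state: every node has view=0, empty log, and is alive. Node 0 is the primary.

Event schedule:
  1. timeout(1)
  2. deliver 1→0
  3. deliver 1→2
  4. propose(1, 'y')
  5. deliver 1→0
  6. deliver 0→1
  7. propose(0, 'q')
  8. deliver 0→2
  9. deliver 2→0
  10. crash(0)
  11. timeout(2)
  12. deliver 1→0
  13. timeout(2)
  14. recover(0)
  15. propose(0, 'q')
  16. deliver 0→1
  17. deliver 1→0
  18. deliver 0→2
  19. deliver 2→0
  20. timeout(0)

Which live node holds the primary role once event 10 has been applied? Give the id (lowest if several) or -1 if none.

1

e1 timeout(1): 1[prim,v=1,-]
e2 deliver 1→0: 0[back,v=1,-]
e3 deliver 1→2: 2[back,v=1,-]
e4 propose(1,'y'): ·
e5 deliver 1→0: 0[back,v=1,y]
e6 deliver 0→1: 1[prim,v=1,y]
e7 propose(0,'q'): ·
e8 deliver 0→2: ·
e9 deliver 2→0: ·
e10 crash(0): 0[✗back,v=1,y]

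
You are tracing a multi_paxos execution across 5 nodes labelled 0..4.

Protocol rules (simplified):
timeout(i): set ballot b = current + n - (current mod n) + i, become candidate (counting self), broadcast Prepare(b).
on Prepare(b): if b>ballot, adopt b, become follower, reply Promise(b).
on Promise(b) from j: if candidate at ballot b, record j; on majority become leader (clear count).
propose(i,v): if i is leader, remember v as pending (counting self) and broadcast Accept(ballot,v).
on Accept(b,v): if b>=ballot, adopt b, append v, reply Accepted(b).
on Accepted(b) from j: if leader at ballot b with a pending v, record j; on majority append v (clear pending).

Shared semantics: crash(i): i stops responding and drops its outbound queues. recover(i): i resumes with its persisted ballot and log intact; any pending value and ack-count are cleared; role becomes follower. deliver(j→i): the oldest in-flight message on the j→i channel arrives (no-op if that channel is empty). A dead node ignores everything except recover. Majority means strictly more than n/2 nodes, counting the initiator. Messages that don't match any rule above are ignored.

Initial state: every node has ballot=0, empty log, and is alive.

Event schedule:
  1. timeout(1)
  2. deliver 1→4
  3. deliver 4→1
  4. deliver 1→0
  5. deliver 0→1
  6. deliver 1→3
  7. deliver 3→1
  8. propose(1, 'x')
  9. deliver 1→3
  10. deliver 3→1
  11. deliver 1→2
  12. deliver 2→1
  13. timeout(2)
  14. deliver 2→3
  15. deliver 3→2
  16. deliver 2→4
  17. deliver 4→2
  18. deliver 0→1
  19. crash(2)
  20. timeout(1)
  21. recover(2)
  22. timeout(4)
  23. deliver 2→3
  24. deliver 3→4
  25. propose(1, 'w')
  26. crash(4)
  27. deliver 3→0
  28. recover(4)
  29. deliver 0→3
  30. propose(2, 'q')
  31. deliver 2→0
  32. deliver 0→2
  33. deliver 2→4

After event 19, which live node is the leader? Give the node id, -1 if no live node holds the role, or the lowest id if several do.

1

1. timeout(1):  <1:cand b6 ->
2. deliver 1→4:  <4:foll b6 ->
3. deliver 4→1:  nop
4. deliver 1→0:  <0:foll b6 ->
5. deliver 0→1:  <1:lead b6 ->
6. deliver 1→3:  <3:foll b6 ->
7. deliver 3→1:  nop
8. propose(1,'x'):  nop
9. deliver 1→3:  <3:foll b6 x>
10. deliver 3→1:  nop
11. deliver 1→2:  <2:foll b6 ->
12. deliver 2→1:  nop
13. timeout(2):  <2:cand b12 ->
14. deliver 2→3:  <3:foll b12 x>
15. deliver 3→2:  nop
16. deliver 2→4:  <4:foll b12 ->
17. deliver 4→2:  <2:lead b12 ->
18. deliver 0→1:  nop
19. crash(2):  <2:✗lead b12 ->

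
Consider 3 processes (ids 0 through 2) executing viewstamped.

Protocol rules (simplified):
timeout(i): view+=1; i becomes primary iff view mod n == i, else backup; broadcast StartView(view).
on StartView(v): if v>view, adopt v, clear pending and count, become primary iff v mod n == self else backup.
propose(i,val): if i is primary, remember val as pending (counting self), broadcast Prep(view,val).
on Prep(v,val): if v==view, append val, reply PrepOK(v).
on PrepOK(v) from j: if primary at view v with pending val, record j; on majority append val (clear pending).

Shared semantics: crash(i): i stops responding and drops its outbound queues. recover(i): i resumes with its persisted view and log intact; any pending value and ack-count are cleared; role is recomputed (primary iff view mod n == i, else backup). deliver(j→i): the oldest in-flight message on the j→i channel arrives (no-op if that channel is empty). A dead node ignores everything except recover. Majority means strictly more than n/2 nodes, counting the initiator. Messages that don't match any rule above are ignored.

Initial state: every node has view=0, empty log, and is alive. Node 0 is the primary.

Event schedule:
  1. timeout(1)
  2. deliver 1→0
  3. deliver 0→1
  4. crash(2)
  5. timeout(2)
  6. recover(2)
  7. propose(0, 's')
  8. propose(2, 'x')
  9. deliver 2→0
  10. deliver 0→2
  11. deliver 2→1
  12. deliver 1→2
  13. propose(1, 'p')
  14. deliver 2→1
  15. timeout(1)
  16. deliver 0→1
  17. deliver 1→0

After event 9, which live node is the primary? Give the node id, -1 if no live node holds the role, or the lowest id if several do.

after 1 — timeout(1): n1:prim/v1/[-]
after 2 — deliver 1→0: n0:back/v1/[-]
after 3 — deliver 0→1: ·
after 4 — crash(2): n2:✗back/v0/[-]
after 5 — timeout(2): ·
after 6 — recover(2): n2:back/v0/[-]
after 7 — propose(0,'s'): ·
after 8 — propose(2,'x'): ·
after 9 — deliver 2→0: ·

1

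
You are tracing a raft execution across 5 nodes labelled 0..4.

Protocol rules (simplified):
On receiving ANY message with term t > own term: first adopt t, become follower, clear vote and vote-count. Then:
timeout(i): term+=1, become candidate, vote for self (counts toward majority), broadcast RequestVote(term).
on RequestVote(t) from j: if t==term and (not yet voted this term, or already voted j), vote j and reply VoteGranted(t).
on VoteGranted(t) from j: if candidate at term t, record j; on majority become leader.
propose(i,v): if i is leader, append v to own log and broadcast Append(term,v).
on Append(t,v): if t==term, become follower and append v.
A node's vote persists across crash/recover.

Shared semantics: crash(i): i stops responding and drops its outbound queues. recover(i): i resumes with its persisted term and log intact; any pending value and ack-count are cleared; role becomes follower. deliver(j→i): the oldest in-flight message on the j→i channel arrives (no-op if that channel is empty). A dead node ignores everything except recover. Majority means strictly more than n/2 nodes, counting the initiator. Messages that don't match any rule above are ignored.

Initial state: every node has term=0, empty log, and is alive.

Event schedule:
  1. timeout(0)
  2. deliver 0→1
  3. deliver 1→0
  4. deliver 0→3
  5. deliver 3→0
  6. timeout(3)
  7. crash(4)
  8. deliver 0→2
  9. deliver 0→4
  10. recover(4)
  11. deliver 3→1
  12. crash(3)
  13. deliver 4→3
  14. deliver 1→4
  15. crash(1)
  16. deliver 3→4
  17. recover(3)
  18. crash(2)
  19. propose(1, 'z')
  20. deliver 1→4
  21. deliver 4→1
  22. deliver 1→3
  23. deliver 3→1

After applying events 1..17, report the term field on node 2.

1

[1] timeout(0) → N0(cand t1 [-])
[2] deliver 0→1 → N1(foll t1 [-])
[3] deliver 1→0 → ∅
[4] deliver 0→3 → N3(foll t1 [-])
[5] deliver 3→0 → N0(lead t1 [-])
[6] timeout(3) → N3(cand t2 [-])
[7] crash(4) → N4(✗foll t0 [-])
[8] deliver 0→2 → N2(foll t1 [-])
[9] deliver 0→4 → ∅
[10] recover(4) → N4(foll t0 [-])
[11] deliver 3→1 → N1(foll t2 [-])
[12] crash(3) → N3(✗cand t2 [-])
[13] deliver 4→3 → ∅
[14] deliver 1→4 → ∅
[15] crash(1) → N1(✗foll t2 [-])
[16] deliver 3→4 → ∅
[17] recover(3) → N3(foll t2 [-])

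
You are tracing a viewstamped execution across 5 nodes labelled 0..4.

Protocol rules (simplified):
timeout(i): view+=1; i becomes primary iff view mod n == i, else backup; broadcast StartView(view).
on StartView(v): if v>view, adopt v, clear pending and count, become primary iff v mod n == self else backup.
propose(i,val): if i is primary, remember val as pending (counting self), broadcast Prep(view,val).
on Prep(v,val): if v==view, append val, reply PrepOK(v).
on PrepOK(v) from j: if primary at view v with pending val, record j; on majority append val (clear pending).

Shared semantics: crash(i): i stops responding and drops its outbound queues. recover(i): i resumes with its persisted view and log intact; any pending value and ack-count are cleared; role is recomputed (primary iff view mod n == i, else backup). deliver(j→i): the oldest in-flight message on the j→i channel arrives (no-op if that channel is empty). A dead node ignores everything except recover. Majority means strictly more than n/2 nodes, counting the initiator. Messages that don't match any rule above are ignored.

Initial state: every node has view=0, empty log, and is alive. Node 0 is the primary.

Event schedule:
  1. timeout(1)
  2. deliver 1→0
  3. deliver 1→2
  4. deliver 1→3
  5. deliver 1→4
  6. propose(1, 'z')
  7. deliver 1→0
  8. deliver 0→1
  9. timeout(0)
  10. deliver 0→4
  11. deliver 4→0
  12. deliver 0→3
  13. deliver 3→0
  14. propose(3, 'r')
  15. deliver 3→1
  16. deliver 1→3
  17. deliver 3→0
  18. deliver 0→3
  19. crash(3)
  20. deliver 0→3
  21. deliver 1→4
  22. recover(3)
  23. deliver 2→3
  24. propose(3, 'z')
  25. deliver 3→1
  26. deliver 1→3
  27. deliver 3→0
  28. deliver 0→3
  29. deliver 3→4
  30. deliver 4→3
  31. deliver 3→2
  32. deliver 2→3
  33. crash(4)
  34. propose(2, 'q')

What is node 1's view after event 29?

1

[1] timeout(1) → N1(prim v1 [-])
[2] deliver 1→0 → N0(back v1 [-])
[3] deliver 1→2 → N2(back v1 [-])
[4] deliver 1→3 → N3(back v1 [-])
[5] deliver 1→4 → N4(back v1 [-])
[6] propose(1,'z') → ∅
[7] deliver 1→0 → N0(back v1 [z])
[8] deliver 0→1 → ∅
[9] timeout(0) → N0(back v2 [z])
[10] deliver 0→4 → N4(back v2 [-])
[11] deliver 4→0 → ∅
[12] deliver 0→3 → N3(back v2 [-])
[13] deliver 3→0 → ∅
[14] propose(3,'r') → ∅
[15] deliver 3→1 → ∅
[16] deliver 1→3 → ∅
[17] deliver 3→0 → ∅
[18] deliver 0→3 → ∅
[19] crash(3) → N3(✗back v2 [-])
[20] deliver 0→3 → ∅
[21] deliver 1→4 → ∅
[22] recover(3) → N3(back v2 [-])
[23] deliver 2→3 → ∅
[24] propose(3,'z') → ∅
[25] deliver 3→1 → ∅
[26] deliver 1→3 → ∅
[27] deliver 3→0 → ∅
[28] deliver 0→3 → ∅
[29] deliver 3→4 → ∅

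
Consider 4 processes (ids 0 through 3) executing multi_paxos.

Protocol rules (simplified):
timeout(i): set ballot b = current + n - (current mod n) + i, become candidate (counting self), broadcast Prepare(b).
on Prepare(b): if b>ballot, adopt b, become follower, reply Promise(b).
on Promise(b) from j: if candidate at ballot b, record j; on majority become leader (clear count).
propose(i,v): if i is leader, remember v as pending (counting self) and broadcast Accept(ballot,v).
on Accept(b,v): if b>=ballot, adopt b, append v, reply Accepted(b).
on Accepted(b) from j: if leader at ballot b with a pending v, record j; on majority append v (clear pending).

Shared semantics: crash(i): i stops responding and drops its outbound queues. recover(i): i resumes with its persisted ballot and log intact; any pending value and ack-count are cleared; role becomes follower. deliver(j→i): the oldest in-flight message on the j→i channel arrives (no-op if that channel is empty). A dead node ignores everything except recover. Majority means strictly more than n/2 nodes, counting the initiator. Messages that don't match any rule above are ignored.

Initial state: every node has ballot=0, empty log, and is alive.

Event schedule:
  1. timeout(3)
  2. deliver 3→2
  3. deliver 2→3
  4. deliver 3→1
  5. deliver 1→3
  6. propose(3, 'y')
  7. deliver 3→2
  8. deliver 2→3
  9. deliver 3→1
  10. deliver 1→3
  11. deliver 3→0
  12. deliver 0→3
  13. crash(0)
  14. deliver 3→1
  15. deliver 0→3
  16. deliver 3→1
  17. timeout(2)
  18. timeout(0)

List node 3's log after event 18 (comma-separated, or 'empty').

y

e1 timeout(3): 3[cand,b=7,-]
e2 deliver 3→2: 2[foll,b=7,-]
e3 deliver 2→3: ·
e4 deliver 3→1: 1[foll,b=7,-]
e5 deliver 1→3: 3[lead,b=7,-]
e6 propose(3,'y'): ·
e7 deliver 3→2: 2[foll,b=7,y]
e8 deliver 2→3: ·
e9 deliver 3→1: 1[foll,b=7,y]
e10 deliver 1→3: 3[lead,b=7,y]
e11 deliver 3→0: 0[foll,b=7,-]
e12 deliver 0→3: ·
e13 crash(0): 0[✗foll,b=7,-]
e14 deliver 3→1: ·
e15 deliver 0→3: ·
e16 deliver 3→1: ·
e17 timeout(2): 2[cand,b=10,y]
e18 timeout(0): ·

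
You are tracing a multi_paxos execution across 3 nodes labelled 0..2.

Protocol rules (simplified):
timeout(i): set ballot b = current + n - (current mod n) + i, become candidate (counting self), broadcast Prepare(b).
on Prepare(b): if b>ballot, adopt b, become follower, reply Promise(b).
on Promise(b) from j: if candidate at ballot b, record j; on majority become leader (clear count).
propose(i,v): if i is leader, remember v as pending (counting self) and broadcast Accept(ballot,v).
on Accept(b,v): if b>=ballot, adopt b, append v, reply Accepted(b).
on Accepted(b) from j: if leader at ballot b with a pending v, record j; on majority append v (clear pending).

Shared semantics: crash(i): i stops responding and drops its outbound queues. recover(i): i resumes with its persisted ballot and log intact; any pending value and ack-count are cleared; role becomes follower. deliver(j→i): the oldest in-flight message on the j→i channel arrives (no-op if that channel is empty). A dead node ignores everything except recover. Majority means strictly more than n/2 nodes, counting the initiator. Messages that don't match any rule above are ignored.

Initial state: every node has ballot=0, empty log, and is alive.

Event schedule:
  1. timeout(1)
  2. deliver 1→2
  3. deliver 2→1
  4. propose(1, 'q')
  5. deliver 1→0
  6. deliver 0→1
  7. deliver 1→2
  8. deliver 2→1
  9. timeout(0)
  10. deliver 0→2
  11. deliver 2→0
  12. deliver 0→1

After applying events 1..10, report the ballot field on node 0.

6

1. timeout(1):  <1:cand b4 ->
2. deliver 1→2:  <2:foll b4 ->
3. deliver 2→1:  <1:lead b4 ->
4. propose(1,'q'):  nop
5. deliver 1→0:  <0:foll b4 ->
6. deliver 0→1:  nop
7. deliver 1→2:  <2:foll b4 q>
8. deliver 2→1:  <1:lead b4 q>
9. timeout(0):  <0:cand b6 ->
10. deliver 0→2:  <2:foll b6 q>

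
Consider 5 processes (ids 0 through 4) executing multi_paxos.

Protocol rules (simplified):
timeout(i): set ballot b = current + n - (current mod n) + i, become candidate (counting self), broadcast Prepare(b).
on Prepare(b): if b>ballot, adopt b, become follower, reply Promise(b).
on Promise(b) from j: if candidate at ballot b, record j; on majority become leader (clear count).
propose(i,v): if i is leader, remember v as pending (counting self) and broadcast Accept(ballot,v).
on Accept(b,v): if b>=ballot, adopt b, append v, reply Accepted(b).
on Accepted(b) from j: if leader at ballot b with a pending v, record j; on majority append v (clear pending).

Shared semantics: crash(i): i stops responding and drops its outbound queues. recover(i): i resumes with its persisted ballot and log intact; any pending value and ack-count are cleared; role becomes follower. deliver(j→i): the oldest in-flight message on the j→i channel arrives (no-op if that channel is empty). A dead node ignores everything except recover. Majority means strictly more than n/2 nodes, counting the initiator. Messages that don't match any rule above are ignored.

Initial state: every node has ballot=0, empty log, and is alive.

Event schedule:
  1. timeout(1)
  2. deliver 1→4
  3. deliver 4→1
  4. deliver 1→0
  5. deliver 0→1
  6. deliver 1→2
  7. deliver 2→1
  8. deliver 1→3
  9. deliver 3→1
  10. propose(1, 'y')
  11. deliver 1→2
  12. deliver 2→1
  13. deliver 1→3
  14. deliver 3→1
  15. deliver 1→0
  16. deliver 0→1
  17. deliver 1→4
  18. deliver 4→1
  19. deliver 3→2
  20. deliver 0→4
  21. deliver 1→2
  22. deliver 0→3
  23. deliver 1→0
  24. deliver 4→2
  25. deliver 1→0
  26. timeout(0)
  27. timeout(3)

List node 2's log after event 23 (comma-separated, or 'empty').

e1 timeout(1): 1[cand,b=6,-]
e2 deliver 1→4: 4[foll,b=6,-]
e3 deliver 4→1: ·
e4 deliver 1→0: 0[foll,b=6,-]
e5 deliver 0→1: 1[lead,b=6,-]
e6 deliver 1→2: 2[foll,b=6,-]
e7 deliver 2→1: ·
e8 deliver 1→3: 3[foll,b=6,-]
e9 deliver 3→1: ·
e10 propose(1,'y'): ·
e11 deliver 1→2: 2[foll,b=6,y]
e12 deliver 2→1: ·
e13 deliver 1→3: 3[foll,b=6,y]
e14 deliver 3→1: 1[lead,b=6,y]
e15 deliver 1→0: 0[foll,b=6,y]
e16 deliver 0→1: ·
e17 deliver 1→4: 4[foll,b=6,y]
e18 deliver 4→1: ·
e19 deliver 3→2: ·
e20 deliver 0→4: ·
e21 deliver 1→2: ·
e22 deliver 0→3: ·
e23 deliver 1→0: ·

y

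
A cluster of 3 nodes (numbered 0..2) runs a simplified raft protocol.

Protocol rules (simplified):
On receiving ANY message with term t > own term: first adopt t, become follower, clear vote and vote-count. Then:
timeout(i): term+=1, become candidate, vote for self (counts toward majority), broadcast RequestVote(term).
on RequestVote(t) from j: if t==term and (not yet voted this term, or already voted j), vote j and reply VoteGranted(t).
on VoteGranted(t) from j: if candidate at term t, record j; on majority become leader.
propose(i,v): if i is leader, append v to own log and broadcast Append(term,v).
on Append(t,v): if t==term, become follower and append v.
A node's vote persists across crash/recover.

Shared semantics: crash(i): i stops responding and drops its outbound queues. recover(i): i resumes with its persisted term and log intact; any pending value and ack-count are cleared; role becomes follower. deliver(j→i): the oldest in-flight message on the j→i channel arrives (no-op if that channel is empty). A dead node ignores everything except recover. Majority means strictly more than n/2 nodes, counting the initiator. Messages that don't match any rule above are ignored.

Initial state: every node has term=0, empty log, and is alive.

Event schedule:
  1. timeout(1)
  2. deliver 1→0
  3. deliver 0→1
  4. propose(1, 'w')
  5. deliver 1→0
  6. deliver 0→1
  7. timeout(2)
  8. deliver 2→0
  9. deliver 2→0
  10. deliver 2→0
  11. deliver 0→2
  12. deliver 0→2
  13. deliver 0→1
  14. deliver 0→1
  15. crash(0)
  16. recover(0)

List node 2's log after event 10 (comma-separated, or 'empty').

e1 timeout(1): 1[cand,t=1,-]
e2 deliver 1→0: 0[foll,t=1,-]
e3 deliver 0→1: 1[lead,t=1,-]
e4 propose(1,'w'): 1[lead,t=1,w]
e5 deliver 1→0: 0[foll,t=1,w]
e6 deliver 0→1: ·
e7 timeout(2): 2[cand,t=1,-]
e8 deliver 2→0: ·
e9 deliver 2→0: ·
e10 deliver 2→0: ·

empty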